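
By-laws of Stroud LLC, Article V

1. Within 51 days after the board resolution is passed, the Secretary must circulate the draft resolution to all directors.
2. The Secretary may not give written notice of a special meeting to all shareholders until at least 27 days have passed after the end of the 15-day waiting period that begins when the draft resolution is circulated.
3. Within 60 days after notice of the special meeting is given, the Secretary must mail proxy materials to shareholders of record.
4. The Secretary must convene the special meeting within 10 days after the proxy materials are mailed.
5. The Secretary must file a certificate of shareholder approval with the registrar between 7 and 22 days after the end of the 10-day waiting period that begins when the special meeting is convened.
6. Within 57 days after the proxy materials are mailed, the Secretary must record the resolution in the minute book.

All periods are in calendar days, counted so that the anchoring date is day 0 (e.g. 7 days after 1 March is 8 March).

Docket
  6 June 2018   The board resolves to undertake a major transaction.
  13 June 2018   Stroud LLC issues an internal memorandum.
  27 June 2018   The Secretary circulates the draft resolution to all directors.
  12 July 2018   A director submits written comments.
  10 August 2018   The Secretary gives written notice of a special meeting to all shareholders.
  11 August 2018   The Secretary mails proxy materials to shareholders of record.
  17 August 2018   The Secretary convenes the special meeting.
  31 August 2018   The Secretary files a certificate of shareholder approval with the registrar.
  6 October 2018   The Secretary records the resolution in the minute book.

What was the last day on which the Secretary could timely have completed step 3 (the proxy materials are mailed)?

Step 3 runs from 10 August 2018, when notice of the special meeting is given. 60 days after 10 August 2018 is 9 October 2018.

9 October 2018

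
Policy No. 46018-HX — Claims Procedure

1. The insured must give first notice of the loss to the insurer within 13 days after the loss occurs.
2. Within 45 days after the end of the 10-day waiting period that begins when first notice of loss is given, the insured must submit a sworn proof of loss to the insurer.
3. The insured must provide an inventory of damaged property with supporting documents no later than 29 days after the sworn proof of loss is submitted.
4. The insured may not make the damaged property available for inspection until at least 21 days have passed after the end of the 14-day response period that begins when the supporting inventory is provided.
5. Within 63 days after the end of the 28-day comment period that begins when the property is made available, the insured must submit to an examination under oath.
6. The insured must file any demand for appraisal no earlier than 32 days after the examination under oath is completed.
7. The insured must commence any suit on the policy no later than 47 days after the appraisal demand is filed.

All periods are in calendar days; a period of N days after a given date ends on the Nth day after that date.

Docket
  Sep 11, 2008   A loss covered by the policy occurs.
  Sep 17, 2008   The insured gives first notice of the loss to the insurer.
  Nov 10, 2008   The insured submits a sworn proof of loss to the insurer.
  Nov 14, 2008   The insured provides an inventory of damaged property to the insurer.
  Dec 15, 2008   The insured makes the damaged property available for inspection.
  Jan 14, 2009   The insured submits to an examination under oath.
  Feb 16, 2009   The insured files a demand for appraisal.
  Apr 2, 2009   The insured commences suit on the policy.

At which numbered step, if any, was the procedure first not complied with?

(1) due by Sep 11, 2008 + 13 days = Sep 24, 2008; Sep 17, 2008 is within that limit.
(2) due by Sep 27, 2008 + 45 days = Nov 11, 2008; completed Nov 10, 2008, before the deadline.
(3) due by Nov 10, 2008 + 29 days = Dec 9, 2008; completed Nov 14, 2008, before the deadline.
(4) permitted from Nov 28, 2008 + 21 days = Dec 19, 2008 onward; done Dec 15, 2008 — 4 days too early.
No need to go further; step 4 was not satisfied.

Step 4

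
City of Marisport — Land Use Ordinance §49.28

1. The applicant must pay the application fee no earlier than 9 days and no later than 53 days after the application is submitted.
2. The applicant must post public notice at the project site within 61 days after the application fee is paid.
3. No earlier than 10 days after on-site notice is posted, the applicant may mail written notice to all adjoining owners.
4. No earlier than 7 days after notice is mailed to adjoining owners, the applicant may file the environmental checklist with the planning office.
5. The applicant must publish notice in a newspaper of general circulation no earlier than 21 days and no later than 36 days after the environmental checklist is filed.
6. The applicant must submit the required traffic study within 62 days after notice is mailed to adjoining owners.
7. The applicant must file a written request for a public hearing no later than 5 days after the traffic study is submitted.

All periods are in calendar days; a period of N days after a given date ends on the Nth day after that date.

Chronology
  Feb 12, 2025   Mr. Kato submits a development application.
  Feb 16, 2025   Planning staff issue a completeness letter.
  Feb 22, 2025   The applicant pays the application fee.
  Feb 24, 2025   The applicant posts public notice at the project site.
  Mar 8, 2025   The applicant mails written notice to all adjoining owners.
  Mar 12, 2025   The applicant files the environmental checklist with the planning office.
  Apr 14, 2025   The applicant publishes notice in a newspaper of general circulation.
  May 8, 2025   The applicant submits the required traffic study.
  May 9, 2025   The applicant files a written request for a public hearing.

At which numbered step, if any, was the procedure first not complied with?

Step 1: the window is 9–53 days after Feb 12, 2025 (when the application is submitted), so Feb 21, 2025 through Apr 6, 2025; done Feb 22, 2025, which is between those dates.
Step 2: 61 days after Feb 22, 2025 (when the application fee is paid) is Apr 24, 2025; Feb 24, 2025 is within that limit.
Step 3: the earliest permitted date is 10 days after Feb 24, 2025 (when on-site notice is posted), i.e. Mar 6, 2025; Mar 8, 2025 is on or after that date.
Step 4: the earliest permitted date is 7 days after Mar 8, 2025 (when notice is mailed to adjoining owners), i.e. Mar 15, 2025; acted on Mar 12, 2025, 3 days prematurely.
The procedure was therefore not followed at step 4.

Step 4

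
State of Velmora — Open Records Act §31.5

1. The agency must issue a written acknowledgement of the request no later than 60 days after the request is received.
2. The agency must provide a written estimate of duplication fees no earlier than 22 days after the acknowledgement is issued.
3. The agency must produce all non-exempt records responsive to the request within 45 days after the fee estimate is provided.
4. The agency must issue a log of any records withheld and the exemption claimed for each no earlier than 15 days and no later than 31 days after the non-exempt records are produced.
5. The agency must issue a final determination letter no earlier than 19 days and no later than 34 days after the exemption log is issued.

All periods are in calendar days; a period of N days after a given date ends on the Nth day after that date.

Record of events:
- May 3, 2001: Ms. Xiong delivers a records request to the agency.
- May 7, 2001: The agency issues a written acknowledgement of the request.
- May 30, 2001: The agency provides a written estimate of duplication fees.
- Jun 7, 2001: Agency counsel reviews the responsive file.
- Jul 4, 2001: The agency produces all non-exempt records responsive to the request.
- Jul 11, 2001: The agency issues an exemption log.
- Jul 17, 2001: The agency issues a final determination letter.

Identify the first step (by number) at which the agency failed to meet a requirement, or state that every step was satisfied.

(1) due by May 3, 2001 + 60 days = Jul 2, 2001; May 7, 2001 is within that limit.
(2) permitted from May 7, 2001 + 22 days = May 29, 2001 onward; done May 30, 2001 — permitted.
(3) due by May 30, 2001 + 45 days = Jul 14, 2001; done Jul 4, 2001 — timely.
(4) the permitted window runs from Jul 4, 2001 + 15 = Jul 19, 2001 to Jul 4, 2001 + 31 = Aug 4, 2001; Jul 11, 2001 is 8 days too early.

Step 4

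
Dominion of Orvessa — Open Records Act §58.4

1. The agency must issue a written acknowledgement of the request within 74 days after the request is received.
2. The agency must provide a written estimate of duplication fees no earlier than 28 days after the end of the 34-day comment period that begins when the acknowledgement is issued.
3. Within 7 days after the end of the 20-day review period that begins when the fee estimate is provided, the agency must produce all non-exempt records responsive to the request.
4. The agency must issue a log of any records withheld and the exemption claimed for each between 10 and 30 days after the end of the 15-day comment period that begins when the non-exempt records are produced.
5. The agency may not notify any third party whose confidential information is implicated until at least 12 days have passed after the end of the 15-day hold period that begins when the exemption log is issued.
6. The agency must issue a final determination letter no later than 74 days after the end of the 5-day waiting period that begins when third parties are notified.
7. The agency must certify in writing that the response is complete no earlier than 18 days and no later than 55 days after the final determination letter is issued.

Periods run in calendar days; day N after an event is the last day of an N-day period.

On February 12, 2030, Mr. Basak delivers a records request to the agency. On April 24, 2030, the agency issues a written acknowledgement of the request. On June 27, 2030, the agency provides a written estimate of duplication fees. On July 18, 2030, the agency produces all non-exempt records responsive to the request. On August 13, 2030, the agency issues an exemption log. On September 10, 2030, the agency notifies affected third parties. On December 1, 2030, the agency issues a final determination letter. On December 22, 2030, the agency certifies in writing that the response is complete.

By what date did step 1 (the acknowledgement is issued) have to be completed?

Step 1 runs from February 12, 2030, when the request is received. 74 days after February 12, 2030 is April 27, 2030.

April 27, 2030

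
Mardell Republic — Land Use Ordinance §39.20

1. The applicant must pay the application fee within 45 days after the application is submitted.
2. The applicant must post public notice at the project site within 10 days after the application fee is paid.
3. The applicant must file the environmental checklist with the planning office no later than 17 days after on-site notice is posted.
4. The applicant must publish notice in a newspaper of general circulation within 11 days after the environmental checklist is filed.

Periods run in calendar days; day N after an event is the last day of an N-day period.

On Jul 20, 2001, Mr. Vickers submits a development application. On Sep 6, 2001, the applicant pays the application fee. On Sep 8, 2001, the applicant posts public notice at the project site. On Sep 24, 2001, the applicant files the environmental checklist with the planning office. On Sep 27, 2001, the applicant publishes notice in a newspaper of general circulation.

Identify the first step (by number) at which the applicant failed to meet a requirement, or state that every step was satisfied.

Step 1

Step 1 — counting 45 days from Jul 20, 2001 (when the application is submitted) gives a deadline of Sep 3, 2001; done Sep 6, 2001 — 3 days late.
That is the first point of non-compliance.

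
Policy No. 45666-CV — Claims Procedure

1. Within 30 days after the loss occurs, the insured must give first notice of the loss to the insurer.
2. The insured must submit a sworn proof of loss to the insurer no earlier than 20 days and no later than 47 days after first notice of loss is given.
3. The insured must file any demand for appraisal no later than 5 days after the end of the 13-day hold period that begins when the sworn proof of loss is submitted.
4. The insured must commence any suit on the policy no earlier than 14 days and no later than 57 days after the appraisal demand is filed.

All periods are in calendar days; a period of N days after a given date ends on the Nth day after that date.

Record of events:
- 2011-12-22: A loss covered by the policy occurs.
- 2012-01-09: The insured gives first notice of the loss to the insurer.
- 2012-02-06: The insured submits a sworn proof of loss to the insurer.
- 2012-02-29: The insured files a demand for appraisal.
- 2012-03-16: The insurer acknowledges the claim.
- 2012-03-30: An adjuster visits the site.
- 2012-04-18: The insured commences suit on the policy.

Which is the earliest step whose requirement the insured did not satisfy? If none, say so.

(1) due by 2011-12-22 + 30 days = 2012-01-21; 2012-01-09 is within that limit.
(2) the permitted window runs from 2012-01-09 + 20 = 2012-01-29 to 2012-01-09 + 47 = 2012-02-25; done 2012-02-06, which is between those dates.
(3) due by 2012-02-19 + 5 days = 2012-02-24; not done until 2012-02-29, 5 days after the deadline.
That is the first point of non-compliance.

Step 3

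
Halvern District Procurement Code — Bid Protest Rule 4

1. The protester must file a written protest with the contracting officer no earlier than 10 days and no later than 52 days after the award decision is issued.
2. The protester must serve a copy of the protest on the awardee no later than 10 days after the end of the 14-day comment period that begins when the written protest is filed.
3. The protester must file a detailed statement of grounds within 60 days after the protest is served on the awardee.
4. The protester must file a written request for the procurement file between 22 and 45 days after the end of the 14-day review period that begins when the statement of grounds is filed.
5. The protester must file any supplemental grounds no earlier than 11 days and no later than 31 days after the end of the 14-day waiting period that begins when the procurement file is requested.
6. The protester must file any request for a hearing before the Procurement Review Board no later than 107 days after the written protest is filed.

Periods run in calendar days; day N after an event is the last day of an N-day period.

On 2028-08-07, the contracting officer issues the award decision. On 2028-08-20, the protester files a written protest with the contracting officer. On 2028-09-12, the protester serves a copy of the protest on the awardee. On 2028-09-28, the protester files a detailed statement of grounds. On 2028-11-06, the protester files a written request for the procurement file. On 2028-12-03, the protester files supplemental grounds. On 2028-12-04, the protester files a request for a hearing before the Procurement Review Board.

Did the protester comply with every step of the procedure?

Yes

(1) the permitted window runs from 2028-08-07 + 10 = 2028-08-17 to 2028-08-07 + 52 = 2028-09-28; 2028-08-20 falls inside that range.
(2) due by 2028-09-03 + 10 days = 2028-09-13; done 2028-09-12 — timely.
(3) due by 2028-09-12 + 60 days = 2028-11-11; done 2028-09-28 — timely.
(4) the permitted window runs from 2028-10-12 + 22 = 2028-11-03 to 2028-10-12 + 45 = 2028-11-26; done 2028-11-06, which is between those dates.
(5) the permitted window runs from 2028-11-20 + 11 = 2028-12-01 to 2028-11-20 + 31 = 2028-12-21; done 2028-12-03, which is between those dates.
(6) due by 2028-08-20 + 107 days = 2028-12-05; 2028-12-04 is within that limit.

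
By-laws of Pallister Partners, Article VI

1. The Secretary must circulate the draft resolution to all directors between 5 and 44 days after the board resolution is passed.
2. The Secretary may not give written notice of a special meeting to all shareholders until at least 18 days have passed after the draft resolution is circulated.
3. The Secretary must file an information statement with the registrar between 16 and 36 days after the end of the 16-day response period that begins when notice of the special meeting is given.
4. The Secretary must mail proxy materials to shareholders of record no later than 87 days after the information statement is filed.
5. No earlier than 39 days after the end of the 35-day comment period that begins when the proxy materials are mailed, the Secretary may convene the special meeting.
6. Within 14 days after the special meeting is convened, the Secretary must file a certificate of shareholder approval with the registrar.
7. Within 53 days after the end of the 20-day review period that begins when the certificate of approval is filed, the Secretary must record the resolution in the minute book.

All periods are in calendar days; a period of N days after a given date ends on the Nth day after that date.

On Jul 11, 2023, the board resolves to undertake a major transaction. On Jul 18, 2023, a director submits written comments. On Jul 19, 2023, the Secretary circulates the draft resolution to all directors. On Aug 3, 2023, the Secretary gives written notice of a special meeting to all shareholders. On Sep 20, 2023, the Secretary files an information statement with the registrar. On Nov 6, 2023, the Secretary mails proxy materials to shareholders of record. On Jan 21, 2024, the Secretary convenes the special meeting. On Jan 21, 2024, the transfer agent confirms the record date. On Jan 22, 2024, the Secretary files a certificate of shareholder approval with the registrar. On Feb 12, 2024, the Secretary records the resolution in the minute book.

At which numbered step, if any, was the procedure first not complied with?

Step 2

(1) the permitted window runs from Jul 11, 2023 + 5 = Jul 16, 2023 to Jul 11, 2023 + 44 = Aug 24, 2023; Jul 19, 2023 falls inside that range.
(2) permitted from Jul 19, 2023 + 18 days = Aug 6, 2023 onward; acted on Aug 3, 2023, 3 days prematurely.
The procedure was therefore not followed at step 2.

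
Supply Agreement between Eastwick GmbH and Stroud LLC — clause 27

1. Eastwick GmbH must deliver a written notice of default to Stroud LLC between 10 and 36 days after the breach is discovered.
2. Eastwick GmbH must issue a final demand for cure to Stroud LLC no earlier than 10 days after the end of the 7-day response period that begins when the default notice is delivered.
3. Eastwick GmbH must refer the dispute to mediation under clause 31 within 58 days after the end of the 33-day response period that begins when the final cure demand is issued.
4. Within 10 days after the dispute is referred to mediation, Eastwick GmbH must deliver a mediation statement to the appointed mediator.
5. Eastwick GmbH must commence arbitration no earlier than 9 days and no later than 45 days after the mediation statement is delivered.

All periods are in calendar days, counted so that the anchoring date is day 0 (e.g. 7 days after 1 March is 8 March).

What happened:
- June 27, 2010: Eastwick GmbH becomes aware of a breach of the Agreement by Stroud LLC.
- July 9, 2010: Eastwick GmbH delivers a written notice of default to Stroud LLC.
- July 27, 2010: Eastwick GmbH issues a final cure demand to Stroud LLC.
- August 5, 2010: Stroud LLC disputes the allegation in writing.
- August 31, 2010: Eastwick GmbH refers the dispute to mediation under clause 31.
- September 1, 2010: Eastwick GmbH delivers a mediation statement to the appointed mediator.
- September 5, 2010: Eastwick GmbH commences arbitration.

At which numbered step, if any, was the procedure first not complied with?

Step 5

Step 1 — 10 and 36 days from June 27, 2010 (when the breach is discovered) are July 7, 2010 and August 2, 2010 respectively; done July 9, 2010 — within the window.
Step 2 — must wait 10 days from July 16, 2010 (end of the 7-day response period, which began when the default notice is delivered on July 9, 2010), so not before July 26, 2010; done July 27, 2010, after the minimum wait.
Step 3 — counting 58 days from August 29, 2010 (end of the 33-day response period, which began when the final cure demand is issued on July 27, 2010) gives a deadline of October 26, 2010; August 31, 2010 is within that limit.
Step 4 — counting 10 days from August 31, 2010 (when the dispute is referred to mediation) gives a deadline of September 10, 2010; completed September 1, 2010, before the deadline.
Step 5 — 9 and 45 days from September 1, 2010 (when the mediation statement is delivered) are September 10, 2010 and October 16, 2010 respectively; done September 5, 2010 — 5 days before the window opened.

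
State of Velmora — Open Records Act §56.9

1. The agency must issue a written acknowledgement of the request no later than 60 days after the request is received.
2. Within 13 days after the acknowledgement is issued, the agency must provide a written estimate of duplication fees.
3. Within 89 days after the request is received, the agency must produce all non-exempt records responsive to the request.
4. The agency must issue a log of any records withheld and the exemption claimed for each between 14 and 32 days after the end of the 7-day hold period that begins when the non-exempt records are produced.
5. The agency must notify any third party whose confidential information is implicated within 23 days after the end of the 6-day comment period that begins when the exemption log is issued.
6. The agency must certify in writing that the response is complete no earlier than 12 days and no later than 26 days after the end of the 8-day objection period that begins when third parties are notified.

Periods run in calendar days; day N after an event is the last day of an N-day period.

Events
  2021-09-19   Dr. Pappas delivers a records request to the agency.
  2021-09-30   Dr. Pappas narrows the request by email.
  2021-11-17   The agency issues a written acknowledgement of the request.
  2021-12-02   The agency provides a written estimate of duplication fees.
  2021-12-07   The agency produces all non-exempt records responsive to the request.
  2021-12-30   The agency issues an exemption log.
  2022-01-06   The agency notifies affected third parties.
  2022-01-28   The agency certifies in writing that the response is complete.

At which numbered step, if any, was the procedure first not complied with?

Step 2

Step 1: 60 days after 2021-09-19 (when the request is received) is 2021-11-18; completed 2021-11-17, before the deadline.
Step 2: 13 days after 2021-11-17 (when the acknowledgement is issued) is 2021-11-30; 2021-12-02 misses that deadline by 2 days.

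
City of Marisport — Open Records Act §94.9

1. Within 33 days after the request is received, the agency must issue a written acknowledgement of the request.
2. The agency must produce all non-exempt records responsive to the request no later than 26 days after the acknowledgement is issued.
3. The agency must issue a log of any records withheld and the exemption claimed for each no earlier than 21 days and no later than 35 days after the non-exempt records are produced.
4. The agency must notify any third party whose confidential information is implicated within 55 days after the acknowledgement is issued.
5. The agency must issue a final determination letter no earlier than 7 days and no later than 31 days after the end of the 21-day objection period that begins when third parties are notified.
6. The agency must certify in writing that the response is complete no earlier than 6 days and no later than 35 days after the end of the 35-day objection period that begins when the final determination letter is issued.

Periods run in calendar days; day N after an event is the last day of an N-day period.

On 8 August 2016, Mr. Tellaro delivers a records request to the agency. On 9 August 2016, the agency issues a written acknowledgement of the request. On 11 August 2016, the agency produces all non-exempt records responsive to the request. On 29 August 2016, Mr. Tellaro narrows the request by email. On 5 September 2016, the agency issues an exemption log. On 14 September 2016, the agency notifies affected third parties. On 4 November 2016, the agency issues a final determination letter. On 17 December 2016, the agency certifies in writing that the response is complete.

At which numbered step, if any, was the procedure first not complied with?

None — every step was satisfied

Step 1 — counting 33 days from 8 August 2016 (when the request is received) gives a deadline of 10 September 2016; done 9 August 2016 — timely.
Step 2 — counting 26 days from 9 August 2016 (when the acknowledgement is issued) gives a deadline of 4 September 2016; done 11 August 2016 — timely.
Step 3 — 21 and 35 days from 11 August 2016 (when the non-exempt records are produced) are 1 September 2016 and 15 September 2016 respectively; 5 September 2016 falls inside that range.
Step 4 — counting 55 days from 9 August 2016 (when the acknowledgement is issued) gives a deadline of 3 October 2016; 14 September 2016 is within that limit.
Step 5 — 7 and 31 days from 5 October 2016 (end of the 21-day objection period, which began when third parties are notified on 14 September 2016) are 12 October 2016 and 5 November 2016 respectively; done 4 November 2016 — within the window.
Step 6 — 6 and 35 days from 9 December 2016 (end of the 35-day objection period, which began when the final determination letter is issued on 4 November 2016) are 15 December 2016 and 13 January 2017 respectively; done 17 December 2016, which is between those dates.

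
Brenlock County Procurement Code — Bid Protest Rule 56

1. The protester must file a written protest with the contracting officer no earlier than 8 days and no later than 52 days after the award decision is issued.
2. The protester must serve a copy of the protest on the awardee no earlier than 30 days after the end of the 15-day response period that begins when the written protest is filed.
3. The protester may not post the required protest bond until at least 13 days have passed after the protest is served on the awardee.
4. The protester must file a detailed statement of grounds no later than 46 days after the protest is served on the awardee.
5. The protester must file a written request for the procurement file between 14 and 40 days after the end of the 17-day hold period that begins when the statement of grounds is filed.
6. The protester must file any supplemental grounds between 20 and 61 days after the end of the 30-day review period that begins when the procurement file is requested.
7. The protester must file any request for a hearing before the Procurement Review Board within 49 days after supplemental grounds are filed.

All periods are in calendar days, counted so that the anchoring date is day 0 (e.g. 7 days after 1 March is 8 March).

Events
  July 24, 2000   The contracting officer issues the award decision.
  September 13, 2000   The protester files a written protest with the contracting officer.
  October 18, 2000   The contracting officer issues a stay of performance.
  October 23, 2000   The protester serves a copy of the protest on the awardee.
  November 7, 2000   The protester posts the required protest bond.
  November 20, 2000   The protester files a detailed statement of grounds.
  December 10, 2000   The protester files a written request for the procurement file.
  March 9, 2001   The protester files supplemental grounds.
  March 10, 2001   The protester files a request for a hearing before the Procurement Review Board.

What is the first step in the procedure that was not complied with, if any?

Step 2

Step 1: the window is 8–52 days after July 24, 2000 (when the award decision is issued), so August 1, 2000 through September 14, 2000; September 13, 2000 falls inside that range.
Step 2: the earliest permitted date is 30 days after September 28, 2000 (end of the 15-day response period, which began when the written protest is filed on September 13, 2000), i.e. October 28, 2000; acted on October 23, 2000, 5 days prematurely.
No need to go further; step 2 was not satisfied.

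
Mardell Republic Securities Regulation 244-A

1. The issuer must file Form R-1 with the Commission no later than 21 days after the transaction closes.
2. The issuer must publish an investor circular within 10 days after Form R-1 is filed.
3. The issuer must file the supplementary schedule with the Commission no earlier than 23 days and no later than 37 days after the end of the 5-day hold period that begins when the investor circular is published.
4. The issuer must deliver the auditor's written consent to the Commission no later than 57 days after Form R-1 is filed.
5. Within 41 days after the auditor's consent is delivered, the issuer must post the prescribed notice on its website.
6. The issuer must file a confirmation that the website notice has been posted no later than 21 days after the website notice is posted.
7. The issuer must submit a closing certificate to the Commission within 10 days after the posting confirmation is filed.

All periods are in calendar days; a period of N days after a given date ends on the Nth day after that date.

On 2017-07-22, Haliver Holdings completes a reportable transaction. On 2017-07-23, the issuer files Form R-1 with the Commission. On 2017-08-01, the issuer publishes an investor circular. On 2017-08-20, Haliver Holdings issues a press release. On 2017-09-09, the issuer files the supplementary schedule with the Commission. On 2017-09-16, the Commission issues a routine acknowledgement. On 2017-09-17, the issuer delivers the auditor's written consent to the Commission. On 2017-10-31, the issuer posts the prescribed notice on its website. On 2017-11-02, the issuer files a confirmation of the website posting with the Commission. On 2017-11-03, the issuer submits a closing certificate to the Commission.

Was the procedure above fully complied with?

No

(1) due by 2017-07-22 + 21 days = 2017-08-12; completed 2017-07-23, before the deadline.
(2) due by 2017-07-23 + 10 days = 2017-08-02; 2017-08-01 is within that limit.
(3) the permitted window runs from 2017-08-06 + 23 = 2017-08-29 to 2017-08-06 + 37 = 2017-09-12; done 2017-09-09 — within the window.
(4) due by 2017-07-23 + 57 days = 2017-09-18; 2017-09-17 is within that limit.
(5) due by 2017-09-17 + 41 days = 2017-10-28; done 2017-10-31 — 3 days late.
Later steps need not be reached.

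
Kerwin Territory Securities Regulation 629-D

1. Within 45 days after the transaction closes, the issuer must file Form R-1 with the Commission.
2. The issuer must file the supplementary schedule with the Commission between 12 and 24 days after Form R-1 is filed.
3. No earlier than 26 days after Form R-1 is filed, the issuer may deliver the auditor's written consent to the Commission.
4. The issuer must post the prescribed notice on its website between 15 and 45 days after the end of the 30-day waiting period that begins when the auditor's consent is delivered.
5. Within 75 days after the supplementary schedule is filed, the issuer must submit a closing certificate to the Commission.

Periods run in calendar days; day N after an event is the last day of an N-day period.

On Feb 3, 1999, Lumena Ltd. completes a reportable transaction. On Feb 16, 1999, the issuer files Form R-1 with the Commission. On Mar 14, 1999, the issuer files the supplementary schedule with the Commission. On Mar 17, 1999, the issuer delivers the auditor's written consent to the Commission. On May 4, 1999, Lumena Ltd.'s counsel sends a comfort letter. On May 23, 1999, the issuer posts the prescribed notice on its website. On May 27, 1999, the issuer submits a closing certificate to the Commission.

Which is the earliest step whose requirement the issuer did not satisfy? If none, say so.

Step 1 — counting 45 days from Feb 3, 1999 (when the transaction closes) gives a deadline of Mar 20, 1999; completed Feb 16, 1999, before the deadline.
Step 2 — 12 and 24 days from Feb 16, 1999 (when Form R-1 is filed) are Feb 28, 1999 and Mar 12, 1999 respectively; done Mar 14, 1999 — 2 days after the window closed.

Step 2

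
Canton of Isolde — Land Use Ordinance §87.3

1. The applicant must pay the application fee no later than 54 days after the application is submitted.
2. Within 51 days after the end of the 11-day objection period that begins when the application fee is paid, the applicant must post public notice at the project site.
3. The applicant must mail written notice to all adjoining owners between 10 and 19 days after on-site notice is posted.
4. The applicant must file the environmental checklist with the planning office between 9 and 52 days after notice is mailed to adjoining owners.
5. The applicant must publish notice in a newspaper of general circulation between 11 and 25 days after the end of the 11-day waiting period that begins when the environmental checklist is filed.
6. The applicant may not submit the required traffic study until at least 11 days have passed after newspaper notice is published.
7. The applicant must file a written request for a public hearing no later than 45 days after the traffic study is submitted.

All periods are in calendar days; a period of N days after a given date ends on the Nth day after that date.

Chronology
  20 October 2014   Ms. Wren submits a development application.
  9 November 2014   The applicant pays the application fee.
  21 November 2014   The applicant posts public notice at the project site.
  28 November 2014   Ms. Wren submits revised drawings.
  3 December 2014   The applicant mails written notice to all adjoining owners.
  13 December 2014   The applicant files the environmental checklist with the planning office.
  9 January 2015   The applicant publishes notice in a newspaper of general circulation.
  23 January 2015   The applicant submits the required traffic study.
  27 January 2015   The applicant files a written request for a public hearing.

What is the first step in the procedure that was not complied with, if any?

(1) due by 20 October 2014 + 54 days = 13 December 2014; completed 9 November 2014, before the deadline.
(2) due by 20 November 2014 + 51 days = 10 January 2015; 21 November 2014 is within that limit.
(3) the permitted window runs from 21 November 2014 + 10 = 1 December 2014 to 21 November 2014 + 19 = 10 December 2014; 3 December 2014 falls inside that range.
(4) the permitted window runs from 3 December 2014 + 9 = 12 December 2014 to 3 December 2014 + 52 = 24 January 2015; 13 December 2014 falls inside that range.
(5) the permitted window runs from 24 December 2014 + 11 = 4 January 2015 to 24 December 2014 + 25 = 18 January 2015; 9 January 2015 falls inside that range.
(6) permitted from 9 January 2015 + 11 days = 20 January 2015 onward; done 23 January 2015, after the minimum wait.
(7) due by 23 January 2015 + 45 days = 9 March 2015; 27 January 2015 is within that limit.

None — every step was satisfied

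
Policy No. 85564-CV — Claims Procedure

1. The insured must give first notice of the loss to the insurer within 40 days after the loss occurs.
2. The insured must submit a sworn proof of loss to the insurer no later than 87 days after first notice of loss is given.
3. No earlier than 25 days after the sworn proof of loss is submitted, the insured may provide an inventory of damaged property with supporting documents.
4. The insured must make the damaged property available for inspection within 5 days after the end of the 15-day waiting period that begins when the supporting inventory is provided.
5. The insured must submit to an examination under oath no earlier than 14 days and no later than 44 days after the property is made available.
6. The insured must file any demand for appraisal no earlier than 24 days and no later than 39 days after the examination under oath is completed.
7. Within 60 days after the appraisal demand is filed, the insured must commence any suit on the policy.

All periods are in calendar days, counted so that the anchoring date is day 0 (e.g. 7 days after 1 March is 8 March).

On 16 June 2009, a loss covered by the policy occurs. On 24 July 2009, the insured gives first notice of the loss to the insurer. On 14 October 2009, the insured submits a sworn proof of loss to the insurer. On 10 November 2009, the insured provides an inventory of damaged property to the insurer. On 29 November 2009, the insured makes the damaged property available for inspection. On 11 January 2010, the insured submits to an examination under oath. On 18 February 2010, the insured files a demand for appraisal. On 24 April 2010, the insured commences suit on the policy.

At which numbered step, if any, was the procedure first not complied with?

Step 7

(1) due by 16 June 2009 + 40 days = 26 July 2009; completed 24 July 2009, before the deadline.
(2) due by 24 July 2009 + 87 days = 19 October 2009; completed 14 October 2009, before the deadline.
(3) permitted from 14 October 2009 + 25 days = 8 November 2009 onward; done 10 November 2009, after the minimum wait.
(4) due by 25 November 2009 + 5 days = 30 November 2009; 29 November 2009 is within that limit.
(5) the permitted window runs from 29 November 2009 + 14 = 13 December 2009 to 29 November 2009 + 44 = 12 January 2010; done 11 January 2010 — within the window.
(6) the permitted window runs from 11 January 2010 + 24 = 4 February 2010 to 11 January 2010 + 39 = 19 February 2010; done 18 February 2010 — within the window.
(7) due by 18 February 2010 + 60 days = 19 April 2010; 24 April 2010 misses that deadline by 5 days.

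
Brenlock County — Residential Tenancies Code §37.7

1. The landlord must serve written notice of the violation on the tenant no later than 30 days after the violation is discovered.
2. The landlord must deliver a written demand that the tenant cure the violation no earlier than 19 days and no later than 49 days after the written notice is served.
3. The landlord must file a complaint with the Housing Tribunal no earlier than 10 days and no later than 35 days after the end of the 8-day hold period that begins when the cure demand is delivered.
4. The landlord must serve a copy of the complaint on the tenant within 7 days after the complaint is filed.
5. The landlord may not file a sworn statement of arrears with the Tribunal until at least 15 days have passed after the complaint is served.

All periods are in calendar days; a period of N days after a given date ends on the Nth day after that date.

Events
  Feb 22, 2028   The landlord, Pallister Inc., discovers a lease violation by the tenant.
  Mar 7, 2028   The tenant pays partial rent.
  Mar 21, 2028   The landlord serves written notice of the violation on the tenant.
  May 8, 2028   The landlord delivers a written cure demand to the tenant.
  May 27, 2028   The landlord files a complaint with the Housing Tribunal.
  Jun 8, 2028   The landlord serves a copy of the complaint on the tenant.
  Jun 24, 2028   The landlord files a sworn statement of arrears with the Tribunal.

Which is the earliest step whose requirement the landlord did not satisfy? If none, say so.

Step 1 — counting 30 days from Feb 22, 2028 (when the violation is discovered) gives a deadline of Mar 23, 2028; done Mar 21, 2028 — timely.
Step 2 — 19 and 49 days from Mar 21, 2028 (when the written notice is served) are Apr 9, 2028 and May 9, 2028 respectively; done May 8, 2028, which is between those dates.
Step 3 — 10 and 35 days from May 16, 2028 (end of the 8-day hold period, which began when the cure demand is delivered on May 8, 2028) are May 26, 2028 and Jun 20, 2028 respectively; done May 27, 2028 — within the window.
Step 4 — counting 7 days from May 27, 2028 (when the complaint is filed) gives a deadline of Jun 3, 2028; not done until Jun 8, 2028, 5 days after the deadline.

Step 4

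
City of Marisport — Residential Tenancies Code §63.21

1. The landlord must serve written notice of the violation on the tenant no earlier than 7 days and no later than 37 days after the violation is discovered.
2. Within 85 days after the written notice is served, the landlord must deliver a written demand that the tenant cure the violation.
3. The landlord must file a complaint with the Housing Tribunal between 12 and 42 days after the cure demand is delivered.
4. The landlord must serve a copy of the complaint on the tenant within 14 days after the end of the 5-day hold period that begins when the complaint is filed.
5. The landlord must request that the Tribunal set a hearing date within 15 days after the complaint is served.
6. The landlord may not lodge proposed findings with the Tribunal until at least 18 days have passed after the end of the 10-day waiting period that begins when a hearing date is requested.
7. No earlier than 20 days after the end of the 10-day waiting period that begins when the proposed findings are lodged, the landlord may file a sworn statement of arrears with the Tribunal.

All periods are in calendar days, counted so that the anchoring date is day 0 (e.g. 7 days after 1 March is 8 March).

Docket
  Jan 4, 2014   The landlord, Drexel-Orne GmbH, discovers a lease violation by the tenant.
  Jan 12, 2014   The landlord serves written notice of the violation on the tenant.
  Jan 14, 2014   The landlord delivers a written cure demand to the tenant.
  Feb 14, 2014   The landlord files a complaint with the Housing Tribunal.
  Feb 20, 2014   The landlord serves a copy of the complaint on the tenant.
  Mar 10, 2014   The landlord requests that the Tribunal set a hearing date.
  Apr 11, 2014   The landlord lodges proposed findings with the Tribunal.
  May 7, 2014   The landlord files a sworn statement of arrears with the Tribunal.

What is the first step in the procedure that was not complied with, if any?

Step 5

(1) the permitted window runs from Jan 4, 2014 + 7 = Jan 11, 2014 to Jan 4, 2014 + 37 = Feb 10, 2014; done Jan 12, 2014, which is between those dates.
(2) due by Jan 12, 2014 + 85 days = Apr 7, 2014; done Jan 14, 2014 — timely.
(3) the permitted window runs from Jan 14, 2014 + 12 = Jan 26, 2014 to Jan 14, 2014 + 42 = Feb 25, 2014; Feb 14, 2014 falls inside that range.
(4) due by Feb 19, 2014 + 14 days = Mar 5, 2014; completed Feb 20, 2014, before the deadline.
(5) due by Feb 20, 2014 + 15 days = Mar 7, 2014; Mar 10, 2014 misses that deadline by 3 days.
The procedure was therefore not followed at step 5.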